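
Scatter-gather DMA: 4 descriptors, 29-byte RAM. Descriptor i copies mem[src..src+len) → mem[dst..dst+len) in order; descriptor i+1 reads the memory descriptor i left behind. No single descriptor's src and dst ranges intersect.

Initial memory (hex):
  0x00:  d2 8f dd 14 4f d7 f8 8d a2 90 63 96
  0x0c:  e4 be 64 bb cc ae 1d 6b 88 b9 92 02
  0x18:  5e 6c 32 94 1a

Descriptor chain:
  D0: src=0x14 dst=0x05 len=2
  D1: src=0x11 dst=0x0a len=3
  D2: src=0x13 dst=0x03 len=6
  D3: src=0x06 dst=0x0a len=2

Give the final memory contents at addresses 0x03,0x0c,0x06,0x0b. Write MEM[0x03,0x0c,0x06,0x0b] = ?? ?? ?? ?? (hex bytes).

MEM[0x03,0x0c,0x06,0x0b] = 6b 6b 92 02

D0: mem[0x05..0x06] <- [88 b9]
D1: mem[0x0a..0x0c] <- [ae 1d 6b]
D2: mem[0x03..0x08] <- [6b 88 b9 92 02 5e]
D3: mem[0x0a..0x0b] <- [92 02]
query mem[0x03]=0x6b, mem[0x0c]=0x6b, mem[0x06]=0x92, mem[0x0b]=0x02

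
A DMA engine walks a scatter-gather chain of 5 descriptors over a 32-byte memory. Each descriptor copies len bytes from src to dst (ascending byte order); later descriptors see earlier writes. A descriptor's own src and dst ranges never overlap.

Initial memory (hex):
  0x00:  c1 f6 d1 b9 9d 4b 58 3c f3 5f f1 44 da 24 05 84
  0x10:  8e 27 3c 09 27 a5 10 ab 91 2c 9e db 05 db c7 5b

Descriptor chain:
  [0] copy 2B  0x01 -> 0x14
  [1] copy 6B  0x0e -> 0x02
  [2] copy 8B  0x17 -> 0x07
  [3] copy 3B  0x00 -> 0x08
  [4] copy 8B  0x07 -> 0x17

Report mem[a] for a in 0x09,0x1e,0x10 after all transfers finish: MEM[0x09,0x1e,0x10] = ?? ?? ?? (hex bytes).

MEM[0x09,0x1e,0x10] = f6 c7 8e

  after D0: wrote 2B at 0x14 = f6d1
  after D1: wrote 6B at 0x02 = 05848e273c09
  after D2: wrote 8B at 0x07 = ab912c9edb05dbc7
  after D3: wrote 3B at 0x08 = c1f605
  after D4: wrote 8B at 0x17 = abc1f605db05dbc7
query mem[0x09]=0xf6, mem[0x1e]=0xc7, mem[0x10]=0x8e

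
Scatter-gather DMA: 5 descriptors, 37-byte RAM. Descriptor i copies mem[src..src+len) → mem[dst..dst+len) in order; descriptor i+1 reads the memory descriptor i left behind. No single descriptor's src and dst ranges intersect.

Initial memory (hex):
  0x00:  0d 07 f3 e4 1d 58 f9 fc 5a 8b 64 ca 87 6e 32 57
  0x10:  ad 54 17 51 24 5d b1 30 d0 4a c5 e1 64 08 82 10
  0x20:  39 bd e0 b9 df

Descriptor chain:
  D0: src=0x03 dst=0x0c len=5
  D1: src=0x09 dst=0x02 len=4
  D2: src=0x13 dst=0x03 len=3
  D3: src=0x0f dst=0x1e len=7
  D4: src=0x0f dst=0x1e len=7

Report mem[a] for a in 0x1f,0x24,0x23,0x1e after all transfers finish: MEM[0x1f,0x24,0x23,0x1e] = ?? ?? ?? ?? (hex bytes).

MEM[0x1f,0x24,0x23,0x1e] = fc 5d 24 f9

[0] 0x03->0x0c len=5 : e4 1d 58 f9 fc
[1] 0x09->0x02 len=4 : 8b 64 ca e4
[2] 0x13->0x03 len=3 : 51 24 5d
[3] 0x0f->0x1e len=7 : f9 fc 54 17 51 24 5d
[4] 0x0f->0x1e len=7 : f9 fc 54 17 51 24 5d
query mem[0x1f]=0xfc, mem[0x24]=0x5d, mem[0x23]=0x24, mem[0x1e]=0xf9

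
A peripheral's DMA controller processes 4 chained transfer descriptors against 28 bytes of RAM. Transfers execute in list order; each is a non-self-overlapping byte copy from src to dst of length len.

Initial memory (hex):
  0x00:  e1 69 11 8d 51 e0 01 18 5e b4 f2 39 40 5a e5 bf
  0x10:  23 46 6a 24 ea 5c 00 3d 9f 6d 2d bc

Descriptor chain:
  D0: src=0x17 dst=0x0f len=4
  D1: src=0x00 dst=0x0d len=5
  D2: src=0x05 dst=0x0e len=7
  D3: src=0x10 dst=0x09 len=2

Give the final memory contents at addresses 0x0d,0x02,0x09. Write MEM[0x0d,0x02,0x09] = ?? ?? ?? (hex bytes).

#0 dst[0x0f+4] := {0x3d,0x9f,0x6d,0x2d}
#1 dst[0x0d+5] := {0xe1,0x69,0x11,0x8d,0x51}
#2 dst[0x0e+7] := {0xe0,0x01,0x18,0x5e,0xb4,0xf2,0x39}
#3 dst[0x09+2] := {0x18,0x5e}
query mem[0x0d]=0xe1, mem[0x02]=0x11, mem[0x09]=0x18

MEM[0x0d,0x02,0x09] = e1 11 18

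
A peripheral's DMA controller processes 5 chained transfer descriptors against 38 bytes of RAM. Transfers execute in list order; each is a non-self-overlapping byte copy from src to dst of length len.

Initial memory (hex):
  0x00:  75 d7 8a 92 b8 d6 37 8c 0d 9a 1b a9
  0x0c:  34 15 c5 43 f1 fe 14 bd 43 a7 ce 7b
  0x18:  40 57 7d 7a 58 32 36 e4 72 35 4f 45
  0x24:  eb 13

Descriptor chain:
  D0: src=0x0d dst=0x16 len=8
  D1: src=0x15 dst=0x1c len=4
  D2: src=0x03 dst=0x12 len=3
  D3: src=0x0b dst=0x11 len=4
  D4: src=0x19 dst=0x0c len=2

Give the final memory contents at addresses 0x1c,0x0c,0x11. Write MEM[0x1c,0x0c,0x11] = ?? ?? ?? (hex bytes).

MEM[0x1c,0x0c,0x11] = a7 f1 a9

[0] 0x0d->0x16 len=8 : 15 c5 43 f1 fe 14 bd 43
[1] 0x15->0x1c len=4 : a7 15 c5 43
[2] 0x03->0x12 len=3 : 92 b8 d6
[3] 0x0b->0x11 len=4 : a9 34 15 c5
[4] 0x19->0x0c len=2 : f1 fe
query mem[0x1c]=0xa7, mem[0x0c]=0xf1, mem[0x11]=0xa9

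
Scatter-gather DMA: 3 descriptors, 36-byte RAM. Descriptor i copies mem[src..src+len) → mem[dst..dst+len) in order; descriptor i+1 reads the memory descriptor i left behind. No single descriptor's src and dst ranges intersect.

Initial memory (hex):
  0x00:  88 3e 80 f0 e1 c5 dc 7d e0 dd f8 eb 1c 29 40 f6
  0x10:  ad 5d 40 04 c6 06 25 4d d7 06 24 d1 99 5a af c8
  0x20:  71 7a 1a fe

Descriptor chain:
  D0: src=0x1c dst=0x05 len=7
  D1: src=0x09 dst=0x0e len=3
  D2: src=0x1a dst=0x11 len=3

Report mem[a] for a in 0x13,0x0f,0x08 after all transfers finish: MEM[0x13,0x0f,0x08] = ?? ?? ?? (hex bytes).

[0] 0x1c->0x05 len=7 : 99 5a af c8 71 7a 1a
[1] 0x09->0x0e len=3 : 71 7a 1a
[2] 0x1a->0x11 len=3 : 24 d1 99
query mem[0x13]=0x99, mem[0x0f]=0x7a, mem[0x08]=0xc8

MEM[0x13,0x0f,0x08] = 99 7a c8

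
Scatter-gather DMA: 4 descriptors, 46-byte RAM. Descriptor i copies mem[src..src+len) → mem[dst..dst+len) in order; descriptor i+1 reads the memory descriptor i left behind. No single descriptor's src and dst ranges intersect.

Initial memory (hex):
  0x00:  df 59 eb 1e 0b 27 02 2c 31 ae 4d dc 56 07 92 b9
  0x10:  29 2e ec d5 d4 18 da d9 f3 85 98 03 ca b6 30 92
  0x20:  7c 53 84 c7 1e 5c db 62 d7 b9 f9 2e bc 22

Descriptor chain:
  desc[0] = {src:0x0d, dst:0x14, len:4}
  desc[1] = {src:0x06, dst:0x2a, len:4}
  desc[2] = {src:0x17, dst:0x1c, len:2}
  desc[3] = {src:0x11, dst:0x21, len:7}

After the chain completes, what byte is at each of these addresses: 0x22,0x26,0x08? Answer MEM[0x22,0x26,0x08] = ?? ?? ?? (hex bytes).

MEM[0x22,0x26,0x08] = ec b9 31

  after D0: wrote 4B at 0x14 = 0792b929
  after D1: wrote 4B at 0x2a = 022c31ae
  after D2: wrote 2B at 0x1c = 29f3
  after D3: wrote 7B at 0x21 = 2eecd50792b929
query mem[0x22]=0xec, mem[0x26]=0xb9, mem[0x08]=0x31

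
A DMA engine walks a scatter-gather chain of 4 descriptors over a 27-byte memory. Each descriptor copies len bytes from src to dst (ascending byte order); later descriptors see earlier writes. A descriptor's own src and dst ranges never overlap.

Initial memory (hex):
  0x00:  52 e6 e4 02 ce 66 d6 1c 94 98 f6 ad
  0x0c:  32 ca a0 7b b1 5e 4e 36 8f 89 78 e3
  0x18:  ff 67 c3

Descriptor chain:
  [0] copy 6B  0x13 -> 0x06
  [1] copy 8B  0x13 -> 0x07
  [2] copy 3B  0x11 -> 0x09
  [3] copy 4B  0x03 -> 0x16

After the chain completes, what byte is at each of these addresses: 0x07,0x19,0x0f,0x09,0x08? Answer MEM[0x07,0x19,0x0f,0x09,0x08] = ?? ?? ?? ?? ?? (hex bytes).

MEM[0x07,0x19,0x0f,0x09,0x08] = 36 36 7b 5e 8f

D0: mem[0x06..0x0b] <- [36 8f 89 78 e3 ff]
D1: mem[0x07..0x0e] <- [36 8f 89 78 e3 ff 67 c3]
D2: mem[0x09..0x0b] <- [5e 4e 36]
D3: mem[0x16..0x19] <- [02 ce 66 36]
query mem[0x07]=0x36, mem[0x19]=0x36, mem[0x0f]=0x7b, mem[0x09]=0x5e, mem[0x08]=0x8f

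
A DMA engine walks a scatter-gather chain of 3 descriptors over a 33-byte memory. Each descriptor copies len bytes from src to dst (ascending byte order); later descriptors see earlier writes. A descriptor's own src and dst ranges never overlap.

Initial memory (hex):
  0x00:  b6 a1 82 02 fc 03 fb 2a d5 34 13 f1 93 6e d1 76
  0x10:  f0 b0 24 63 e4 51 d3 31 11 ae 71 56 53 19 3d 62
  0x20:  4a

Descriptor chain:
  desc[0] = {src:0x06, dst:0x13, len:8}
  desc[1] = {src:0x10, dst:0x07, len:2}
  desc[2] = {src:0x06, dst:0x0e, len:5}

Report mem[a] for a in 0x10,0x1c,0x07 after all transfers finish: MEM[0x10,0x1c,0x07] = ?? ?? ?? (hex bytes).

MEM[0x10,0x1c,0x07] = b0 53 f0

[0] 0x06->0x13 len=8 : fb 2a d5 34 13 f1 93 6e
[1] 0x10->0x07 len=2 : f0 b0
[2] 0x06->0x0e len=5 : fb f0 b0 34 13
query mem[0x10]=0xb0, mem[0x1c]=0x53, mem[0x07]=0xf0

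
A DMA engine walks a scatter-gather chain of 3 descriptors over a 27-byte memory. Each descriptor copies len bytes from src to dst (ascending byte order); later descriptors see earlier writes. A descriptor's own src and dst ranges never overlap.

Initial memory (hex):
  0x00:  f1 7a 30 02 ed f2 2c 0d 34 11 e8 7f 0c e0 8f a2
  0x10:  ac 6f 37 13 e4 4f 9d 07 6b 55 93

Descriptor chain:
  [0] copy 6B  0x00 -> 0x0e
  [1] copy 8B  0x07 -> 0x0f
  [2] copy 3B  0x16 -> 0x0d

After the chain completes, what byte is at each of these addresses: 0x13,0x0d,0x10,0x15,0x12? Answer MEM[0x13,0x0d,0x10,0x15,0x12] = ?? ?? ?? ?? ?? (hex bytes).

  after D0: wrote 6B at 0x0e = f17a3002edf2
  after D1: wrote 8B at 0x0f = 0d3411e87f0ce0f1
  after D2: wrote 3B at 0x0d = f1076b
query mem[0x13]=0x7f, mem[0x0d]=0xf1, mem[0x10]=0x34, mem[0x15]=0xe0, mem[0x12]=0xe8

MEM[0x13,0x0d,0x10,0x15,0x12] = 7f f1 34 e0 e8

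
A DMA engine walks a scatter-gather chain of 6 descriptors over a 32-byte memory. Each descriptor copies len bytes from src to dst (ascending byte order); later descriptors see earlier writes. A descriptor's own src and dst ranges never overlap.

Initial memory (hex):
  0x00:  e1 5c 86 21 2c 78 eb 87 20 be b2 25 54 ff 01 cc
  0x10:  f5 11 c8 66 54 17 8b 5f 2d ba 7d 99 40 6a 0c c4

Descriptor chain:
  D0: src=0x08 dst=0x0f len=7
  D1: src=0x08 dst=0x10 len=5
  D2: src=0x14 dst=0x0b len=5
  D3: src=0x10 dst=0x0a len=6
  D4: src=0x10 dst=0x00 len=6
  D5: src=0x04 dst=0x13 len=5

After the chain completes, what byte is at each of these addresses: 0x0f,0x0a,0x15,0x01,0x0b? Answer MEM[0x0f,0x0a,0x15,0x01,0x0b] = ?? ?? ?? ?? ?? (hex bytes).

#0 dst[0x0f+7] := {0x20,0xbe,0xb2,0x25,0x54,0xff,0x01}
#1 dst[0x10+5] := {0x20,0xbe,0xb2,0x25,0x54}
#2 dst[0x0b+5] := {0x54,0x01,0x8b,0x5f,0x2d}
#3 dst[0x0a+6] := {0x20,0xbe,0xb2,0x25,0x54,0x01}
#4 dst[0x00+6] := {0x20,0xbe,0xb2,0x25,0x54,0x01}
#5 dst[0x13+5] := {0x54,0x01,0xeb,0x87,0x20}
query mem[0x0f]=0x01, mem[0x0a]=0x20, mem[0x15]=0xeb, mem[0x01]=0xbe, mem[0x0b]=0xbe

MEM[0x0f,0x0a,0x15,0x01,0x0b] = 01 20 eb be be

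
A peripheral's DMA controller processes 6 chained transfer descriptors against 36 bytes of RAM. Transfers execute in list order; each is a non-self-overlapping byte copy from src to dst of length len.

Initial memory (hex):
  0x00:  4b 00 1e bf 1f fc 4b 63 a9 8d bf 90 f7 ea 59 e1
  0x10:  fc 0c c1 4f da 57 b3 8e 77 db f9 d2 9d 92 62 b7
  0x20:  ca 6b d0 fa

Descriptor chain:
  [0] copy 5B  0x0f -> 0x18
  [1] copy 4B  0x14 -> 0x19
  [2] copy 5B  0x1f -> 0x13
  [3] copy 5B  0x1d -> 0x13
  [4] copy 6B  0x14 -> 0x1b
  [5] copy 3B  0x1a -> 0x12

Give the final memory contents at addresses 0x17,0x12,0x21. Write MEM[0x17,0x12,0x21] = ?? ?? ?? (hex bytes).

MEM[0x17,0x12,0x21] = 6b 57 6b

D0: mem[0x18..0x1c] <- [e1 fc 0c c1 4f]
D1: mem[0x19..0x1c] <- [da 57 b3 8e]
D2: mem[0x13..0x17] <- [b7 ca 6b d0 fa]
D3: mem[0x13..0x17] <- [92 62 b7 ca 6b]
D4: mem[0x1b..0x20] <- [62 b7 ca 6b e1 da]
D5: mem[0x12..0x14] <- [57 62 b7]
query mem[0x17]=0x6b, mem[0x12]=0x57, mem[0x21]=0x6b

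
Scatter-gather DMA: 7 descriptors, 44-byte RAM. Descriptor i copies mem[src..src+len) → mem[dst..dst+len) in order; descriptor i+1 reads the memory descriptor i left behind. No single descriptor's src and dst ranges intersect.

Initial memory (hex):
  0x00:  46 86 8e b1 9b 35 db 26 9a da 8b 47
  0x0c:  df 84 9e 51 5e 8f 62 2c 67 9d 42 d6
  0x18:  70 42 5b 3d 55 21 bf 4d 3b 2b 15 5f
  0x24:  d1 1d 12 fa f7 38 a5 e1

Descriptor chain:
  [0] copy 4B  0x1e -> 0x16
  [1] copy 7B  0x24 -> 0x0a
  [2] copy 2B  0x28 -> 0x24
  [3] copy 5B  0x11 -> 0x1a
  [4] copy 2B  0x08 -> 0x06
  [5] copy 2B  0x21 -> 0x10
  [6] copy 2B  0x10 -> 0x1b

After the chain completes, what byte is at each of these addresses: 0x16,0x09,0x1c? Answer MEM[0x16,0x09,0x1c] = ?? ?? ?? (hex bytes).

  after D0: wrote 4B at 0x16 = bf4d3b2b
  after D1: wrote 7B at 0x0a = d11d12faf738a5
  after D2: wrote 2B at 0x24 = f738
  after D3: wrote 5B at 0x1a = 8f622c679d
  after D4: wrote 2B at 0x06 = 9ada
  after D5: wrote 2B at 0x10 = 2b15
  after D6: wrote 2B at 0x1b = 2b15
query mem[0x16]=0xbf, mem[0x09]=0xda, mem[0x1c]=0x15

MEM[0x16,0x09,0x1c] = bf da 15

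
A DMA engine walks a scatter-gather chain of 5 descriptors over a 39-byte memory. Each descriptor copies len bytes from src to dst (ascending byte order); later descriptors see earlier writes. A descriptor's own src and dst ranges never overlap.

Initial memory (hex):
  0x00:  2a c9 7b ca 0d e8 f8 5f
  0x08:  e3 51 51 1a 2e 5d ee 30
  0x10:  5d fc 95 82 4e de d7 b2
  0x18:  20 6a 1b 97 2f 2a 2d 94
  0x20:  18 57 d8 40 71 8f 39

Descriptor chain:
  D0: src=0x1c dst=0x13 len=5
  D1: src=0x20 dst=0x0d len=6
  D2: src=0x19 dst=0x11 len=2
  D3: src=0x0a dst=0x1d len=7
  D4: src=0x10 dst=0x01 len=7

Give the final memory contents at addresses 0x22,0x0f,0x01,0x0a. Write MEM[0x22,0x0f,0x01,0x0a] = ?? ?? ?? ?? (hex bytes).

MEM[0x22,0x0f,0x01,0x0a] = d8 d8 40 51

D0: mem[0x13..0x17] <- [2f 2a 2d 94 18]
D1: mem[0x0d..0x12] <- [18 57 d8 40 71 8f]
D2: mem[0x11..0x12] <- [6a 1b]
D3: mem[0x1d..0x23] <- [51 1a 2e 18 57 d8 40]
D4: mem[0x01..0x07] <- [40 6a 1b 2f 2a 2d 94]
query mem[0x22]=0xd8, mem[0x0f]=0xd8, mem[0x01]=0x40, mem[0x0a]=0x51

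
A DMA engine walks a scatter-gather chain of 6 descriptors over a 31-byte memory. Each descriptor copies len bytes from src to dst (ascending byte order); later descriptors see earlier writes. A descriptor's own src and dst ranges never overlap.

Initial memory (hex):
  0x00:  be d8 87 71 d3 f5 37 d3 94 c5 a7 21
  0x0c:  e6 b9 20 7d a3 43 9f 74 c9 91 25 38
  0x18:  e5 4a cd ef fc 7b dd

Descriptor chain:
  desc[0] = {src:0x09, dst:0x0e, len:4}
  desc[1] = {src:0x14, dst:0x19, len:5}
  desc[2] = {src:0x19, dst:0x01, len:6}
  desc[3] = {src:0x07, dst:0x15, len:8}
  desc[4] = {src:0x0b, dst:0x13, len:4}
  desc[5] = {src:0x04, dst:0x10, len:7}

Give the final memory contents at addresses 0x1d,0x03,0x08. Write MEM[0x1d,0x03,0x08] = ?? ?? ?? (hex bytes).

  after D0: wrote 4B at 0x0e = c5a721e6
  after D1: wrote 5B at 0x19 = c9912538e5
  after D2: wrote 6B at 0x01 = c9912538e5dd
  after D3: wrote 8B at 0x15 = d394c5a721e6b9c5
  after D4: wrote 4B at 0x13 = 21e6b9c5
  after D5: wrote 7B at 0x10 = 38e5ddd394c5a7
query mem[0x1d]=0xe5, mem[0x03]=0x25, mem[0x08]=0x94

MEM[0x1d,0x03,0x08] = e5 25 94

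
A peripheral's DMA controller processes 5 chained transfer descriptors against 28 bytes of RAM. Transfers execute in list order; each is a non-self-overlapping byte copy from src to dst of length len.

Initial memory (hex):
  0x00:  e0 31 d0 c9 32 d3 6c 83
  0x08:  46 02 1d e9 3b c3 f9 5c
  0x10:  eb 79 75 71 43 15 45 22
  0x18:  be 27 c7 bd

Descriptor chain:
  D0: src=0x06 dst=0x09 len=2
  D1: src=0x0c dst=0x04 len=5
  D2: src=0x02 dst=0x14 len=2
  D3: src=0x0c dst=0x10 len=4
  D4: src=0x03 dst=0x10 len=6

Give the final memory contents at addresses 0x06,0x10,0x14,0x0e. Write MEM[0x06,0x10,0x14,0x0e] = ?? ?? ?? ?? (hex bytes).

MEM[0x06,0x10,0x14,0x0e] = f9 c9 5c f9

[0] 0x06->0x09 len=2 : 6c 83
[1] 0x0c->0x04 len=5 : 3b c3 f9 5c eb
[2] 0x02->0x14 len=2 : d0 c9
[3] 0x0c->0x10 len=4 : 3b c3 f9 5c
[4] 0x03->0x10 len=6 : c9 3b c3 f9 5c eb
query mem[0x06]=0xf9, mem[0x10]=0xc9, mem[0x14]=0x5c, mem[0x0e]=0xf9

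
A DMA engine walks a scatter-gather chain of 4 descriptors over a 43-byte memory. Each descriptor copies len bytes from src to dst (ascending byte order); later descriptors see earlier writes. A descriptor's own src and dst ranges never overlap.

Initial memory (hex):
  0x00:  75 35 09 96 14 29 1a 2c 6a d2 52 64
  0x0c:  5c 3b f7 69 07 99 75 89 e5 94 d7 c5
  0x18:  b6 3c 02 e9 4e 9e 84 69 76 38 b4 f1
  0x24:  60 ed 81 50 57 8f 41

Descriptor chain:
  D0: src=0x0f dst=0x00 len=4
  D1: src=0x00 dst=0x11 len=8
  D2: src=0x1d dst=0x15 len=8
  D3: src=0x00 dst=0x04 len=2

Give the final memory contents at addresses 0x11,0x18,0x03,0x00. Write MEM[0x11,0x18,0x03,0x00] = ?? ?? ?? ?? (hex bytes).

MEM[0x11,0x18,0x03,0x00] = 69 76 75 69

D0: mem[0x00..0x03] <- [69 07 99 75]
D1: mem[0x11..0x18] <- [69 07 99 75 14 29 1a 2c]
D2: mem[0x15..0x1c] <- [9e 84 69 76 38 b4 f1 60]
D3: mem[0x04..0x05] <- [69 07]
query mem[0x11]=0x69, mem[0x18]=0x76, mem[0x03]=0x75, mem[0x00]=0x69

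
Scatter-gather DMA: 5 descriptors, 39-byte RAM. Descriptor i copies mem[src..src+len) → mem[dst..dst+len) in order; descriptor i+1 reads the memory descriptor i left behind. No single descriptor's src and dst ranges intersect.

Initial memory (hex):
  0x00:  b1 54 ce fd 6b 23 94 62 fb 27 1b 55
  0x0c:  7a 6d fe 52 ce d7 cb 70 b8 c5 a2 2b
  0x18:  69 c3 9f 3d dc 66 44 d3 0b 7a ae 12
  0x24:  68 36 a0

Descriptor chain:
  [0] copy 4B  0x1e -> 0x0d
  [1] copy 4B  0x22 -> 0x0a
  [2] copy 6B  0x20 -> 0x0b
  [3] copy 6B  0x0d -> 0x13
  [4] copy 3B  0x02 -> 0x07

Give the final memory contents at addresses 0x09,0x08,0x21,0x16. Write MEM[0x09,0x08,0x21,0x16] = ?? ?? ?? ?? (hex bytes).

[0] 0x1e->0x0d len=4 : 44 d3 0b 7a
[1] 0x22->0x0a len=4 : ae 12 68 36
[2] 0x20->0x0b len=6 : 0b 7a ae 12 68 36
[3] 0x0d->0x13 len=6 : ae 12 68 36 d7 cb
[4] 0x02->0x07 len=3 : ce fd 6b
query mem[0x09]=0x6b, mem[0x08]=0xfd, mem[0x21]=0x7a, mem[0x16]=0x36

MEM[0x09,0x08,0x21,0x16] = 6b fd 7a 36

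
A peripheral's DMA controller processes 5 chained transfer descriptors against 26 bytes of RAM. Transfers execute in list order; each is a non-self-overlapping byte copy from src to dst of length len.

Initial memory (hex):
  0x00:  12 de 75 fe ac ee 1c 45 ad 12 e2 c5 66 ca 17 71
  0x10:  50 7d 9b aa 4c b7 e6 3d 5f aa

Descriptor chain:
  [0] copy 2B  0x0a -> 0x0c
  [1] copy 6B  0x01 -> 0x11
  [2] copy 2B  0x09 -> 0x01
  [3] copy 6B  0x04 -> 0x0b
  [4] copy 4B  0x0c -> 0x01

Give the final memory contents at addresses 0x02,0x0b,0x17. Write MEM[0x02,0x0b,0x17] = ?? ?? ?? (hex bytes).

[0] 0x0a->0x0c len=2 : e2 c5
[1] 0x01->0x11 len=6 : de 75 fe ac ee 1c
[2] 0x09->0x01 len=2 : 12 e2
[3] 0x04->0x0b len=6 : ac ee 1c 45 ad 12
[4] 0x0c->0x01 len=4 : ee 1c 45 ad
query mem[0x02]=0x1c, mem[0x0b]=0xac, mem[0x17]=0x3d

MEM[0x02,0x0b,0x17] = 1c ac 3d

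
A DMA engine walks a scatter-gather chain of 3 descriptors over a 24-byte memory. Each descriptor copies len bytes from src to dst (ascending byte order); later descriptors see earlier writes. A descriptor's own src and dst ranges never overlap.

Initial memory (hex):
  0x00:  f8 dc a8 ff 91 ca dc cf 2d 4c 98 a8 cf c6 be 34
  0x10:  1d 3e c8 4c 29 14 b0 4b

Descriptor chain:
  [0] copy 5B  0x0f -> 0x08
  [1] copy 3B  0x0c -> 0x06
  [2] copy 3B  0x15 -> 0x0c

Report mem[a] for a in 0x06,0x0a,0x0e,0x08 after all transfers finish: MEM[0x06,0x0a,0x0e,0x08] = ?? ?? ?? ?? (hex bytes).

MEM[0x06,0x0a,0x0e,0x08] = 4c 3e 4b be

D0: mem[0x08..0x0c] <- [34 1d 3e c8 4c]
D1: mem[0x06..0x08] <- [4c c6 be]
D2: mem[0x0c..0x0e] <- [14 b0 4b]
query mem[0x06]=0x4c, mem[0x0a]=0x3e, mem[0x0e]=0x4b, mem[0x08]=0xbe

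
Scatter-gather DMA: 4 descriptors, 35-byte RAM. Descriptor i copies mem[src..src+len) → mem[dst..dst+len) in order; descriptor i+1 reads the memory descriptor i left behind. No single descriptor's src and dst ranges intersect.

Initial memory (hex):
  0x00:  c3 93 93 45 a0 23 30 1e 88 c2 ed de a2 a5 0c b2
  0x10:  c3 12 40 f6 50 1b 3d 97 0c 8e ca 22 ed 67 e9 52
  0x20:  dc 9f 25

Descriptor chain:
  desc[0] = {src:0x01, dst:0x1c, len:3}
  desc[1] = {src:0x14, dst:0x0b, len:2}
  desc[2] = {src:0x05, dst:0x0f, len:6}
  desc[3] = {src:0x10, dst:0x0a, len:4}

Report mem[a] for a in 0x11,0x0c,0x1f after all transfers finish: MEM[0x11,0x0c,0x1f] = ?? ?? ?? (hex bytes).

MEM[0x11,0x0c,0x1f] = 1e 88 52

[0] 0x01->0x1c len=3 : 93 93 45
[1] 0x14->0x0b len=2 : 50 1b
[2] 0x05->0x0f len=6 : 23 30 1e 88 c2 ed
[3] 0x10->0x0a len=4 : 30 1e 88 c2
query mem[0x11]=0x1e, mem[0x0c]=0x88, mem[0x1f]=0x52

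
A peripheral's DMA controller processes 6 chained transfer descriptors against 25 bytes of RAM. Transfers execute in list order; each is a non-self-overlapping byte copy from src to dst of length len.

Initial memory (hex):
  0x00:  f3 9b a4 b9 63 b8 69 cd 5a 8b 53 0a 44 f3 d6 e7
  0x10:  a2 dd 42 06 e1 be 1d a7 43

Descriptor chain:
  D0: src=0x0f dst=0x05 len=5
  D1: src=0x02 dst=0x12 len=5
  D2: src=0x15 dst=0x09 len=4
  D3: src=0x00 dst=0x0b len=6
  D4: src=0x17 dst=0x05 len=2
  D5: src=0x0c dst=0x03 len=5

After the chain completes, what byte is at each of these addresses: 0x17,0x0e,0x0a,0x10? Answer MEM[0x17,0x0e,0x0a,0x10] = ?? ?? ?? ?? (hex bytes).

D0: mem[0x05..0x09] <- [e7 a2 dd 42 06]
D1: mem[0x12..0x16] <- [a4 b9 63 e7 a2]
D2: mem[0x09..0x0c] <- [e7 a2 a7 43]
D3: mem[0x0b..0x10] <- [f3 9b a4 b9 63 e7]
D4: mem[0x05..0x06] <- [a7 43]
D5: mem[0x03..0x07] <- [9b a4 b9 63 e7]
query mem[0x17]=0xa7, mem[0x0e]=0xb9, mem[0x0a]=0xa2, mem[0x10]=0xe7

MEM[0x17,0x0e,0x0a,0x10] = a7 b9 a2 e7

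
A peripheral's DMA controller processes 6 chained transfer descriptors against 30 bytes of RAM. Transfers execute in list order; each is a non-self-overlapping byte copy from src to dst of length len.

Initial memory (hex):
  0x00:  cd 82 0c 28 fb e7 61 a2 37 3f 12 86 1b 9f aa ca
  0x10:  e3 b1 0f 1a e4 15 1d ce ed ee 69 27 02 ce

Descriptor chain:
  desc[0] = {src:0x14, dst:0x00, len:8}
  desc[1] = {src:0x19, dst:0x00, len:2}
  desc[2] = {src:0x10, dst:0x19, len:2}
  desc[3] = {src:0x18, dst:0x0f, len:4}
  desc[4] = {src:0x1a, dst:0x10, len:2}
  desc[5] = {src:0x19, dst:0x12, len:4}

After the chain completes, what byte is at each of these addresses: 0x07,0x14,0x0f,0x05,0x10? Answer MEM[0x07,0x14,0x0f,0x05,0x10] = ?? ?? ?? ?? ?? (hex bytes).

#0 dst[0x00+8] := {0xe4,0x15,0x1d,0xce,0xed,0xee,0x69,0x27}
#1 dst[0x00+2] := {0xee,0x69}
#2 dst[0x19+2] := {0xe3,0xb1}
#3 dst[0x0f+4] := {0xed,0xe3,0xb1,0x27}
#4 dst[0x10+2] := {0xb1,0x27}
#5 dst[0x12+4] := {0xe3,0xb1,0x27,0x02}
query mem[0x07]=0x27, mem[0x14]=0x27, mem[0x0f]=0xed, mem[0x05]=0xee, mem[0x10]=0xb1

MEM[0x07,0x14,0x0f,0x05,0x10] = 27 27 ed ee b1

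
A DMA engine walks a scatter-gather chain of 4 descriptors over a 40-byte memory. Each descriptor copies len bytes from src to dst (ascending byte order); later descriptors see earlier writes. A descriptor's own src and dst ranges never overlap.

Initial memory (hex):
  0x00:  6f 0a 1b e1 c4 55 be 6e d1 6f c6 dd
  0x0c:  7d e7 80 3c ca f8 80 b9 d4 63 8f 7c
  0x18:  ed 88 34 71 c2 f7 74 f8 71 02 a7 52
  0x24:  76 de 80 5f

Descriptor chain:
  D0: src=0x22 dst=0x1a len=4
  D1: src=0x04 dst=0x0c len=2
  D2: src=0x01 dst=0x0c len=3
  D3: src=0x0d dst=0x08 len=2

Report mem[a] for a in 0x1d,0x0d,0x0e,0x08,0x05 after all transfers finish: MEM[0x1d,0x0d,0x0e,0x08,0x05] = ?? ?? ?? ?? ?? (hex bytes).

MEM[0x1d,0x0d,0x0e,0x08,0x05] = de 1b e1 1b 55

#0 dst[0x1a+4] := {0xa7,0x52,0x76,0xde}
#1 dst[0x0c+2] := {0xc4,0x55}
#2 dst[0x0c+3] := {0x0a,0x1b,0xe1}
#3 dst[0x08+2] := {0x1b,0xe1}
query mem[0x1d]=0xde, mem[0x0d]=0x1b, mem[0x0e]=0xe1, mem[0x08]=0x1b, mem[0x05]=0x55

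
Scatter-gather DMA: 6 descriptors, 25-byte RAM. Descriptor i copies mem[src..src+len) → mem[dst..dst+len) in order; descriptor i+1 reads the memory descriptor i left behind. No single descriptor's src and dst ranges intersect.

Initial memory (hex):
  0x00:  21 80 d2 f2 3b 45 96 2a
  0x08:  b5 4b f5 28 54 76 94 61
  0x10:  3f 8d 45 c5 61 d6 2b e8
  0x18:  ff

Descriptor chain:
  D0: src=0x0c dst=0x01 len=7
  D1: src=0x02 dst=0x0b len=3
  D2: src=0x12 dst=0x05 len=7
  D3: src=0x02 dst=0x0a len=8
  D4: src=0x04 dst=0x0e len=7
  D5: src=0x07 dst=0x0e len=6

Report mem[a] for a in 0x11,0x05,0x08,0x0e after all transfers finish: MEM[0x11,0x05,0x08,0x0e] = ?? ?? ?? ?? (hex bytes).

#0 dst[0x01+7] := {0x54,0x76,0x94,0x61,0x3f,0x8d,0x45}
#1 dst[0x0b+3] := {0x76,0x94,0x61}
#2 dst[0x05+7] := {0x45,0xc5,0x61,0xd6,0x2b,0xe8,0xff}
#3 dst[0x0a+8] := {0x76,0x94,0x61,0x45,0xc5,0x61,0xd6,0x2b}
#4 dst[0x0e+7] := {0x61,0x45,0xc5,0x61,0xd6,0x2b,0x76}
#5 dst[0x0e+6] := {0x61,0xd6,0x2b,0x76,0x94,0x61}
query mem[0x11]=0x76, mem[0x05]=0x45, mem[0x08]=0xd6, mem[0x0e]=0x61

MEM[0x11,0x05,0x08,0x0e] = 76 45 d6 61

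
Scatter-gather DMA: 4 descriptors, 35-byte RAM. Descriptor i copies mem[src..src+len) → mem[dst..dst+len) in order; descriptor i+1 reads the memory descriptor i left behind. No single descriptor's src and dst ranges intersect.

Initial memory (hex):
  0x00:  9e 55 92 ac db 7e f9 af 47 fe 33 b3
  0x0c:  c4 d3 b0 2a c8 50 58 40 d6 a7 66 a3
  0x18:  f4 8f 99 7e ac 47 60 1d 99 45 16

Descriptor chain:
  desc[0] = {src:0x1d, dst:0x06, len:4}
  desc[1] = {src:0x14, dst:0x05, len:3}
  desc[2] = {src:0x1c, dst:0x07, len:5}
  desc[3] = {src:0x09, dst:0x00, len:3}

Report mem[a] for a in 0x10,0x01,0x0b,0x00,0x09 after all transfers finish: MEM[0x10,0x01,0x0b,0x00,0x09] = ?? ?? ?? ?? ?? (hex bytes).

MEM[0x10,0x01,0x0b,0x00,0x09] = c8 1d 99 60 60

[0] 0x1d->0x06 len=4 : 47 60 1d 99
[1] 0x14->0x05 len=3 : d6 a7 66
[2] 0x1c->0x07 len=5 : ac 47 60 1d 99
[3] 0x09->0x00 len=3 : 60 1d 99
query mem[0x10]=0xc8, mem[0x01]=0x1d, mem[0x0b]=0x99, mem[0x00]=0x60, mem[0x09]=0x60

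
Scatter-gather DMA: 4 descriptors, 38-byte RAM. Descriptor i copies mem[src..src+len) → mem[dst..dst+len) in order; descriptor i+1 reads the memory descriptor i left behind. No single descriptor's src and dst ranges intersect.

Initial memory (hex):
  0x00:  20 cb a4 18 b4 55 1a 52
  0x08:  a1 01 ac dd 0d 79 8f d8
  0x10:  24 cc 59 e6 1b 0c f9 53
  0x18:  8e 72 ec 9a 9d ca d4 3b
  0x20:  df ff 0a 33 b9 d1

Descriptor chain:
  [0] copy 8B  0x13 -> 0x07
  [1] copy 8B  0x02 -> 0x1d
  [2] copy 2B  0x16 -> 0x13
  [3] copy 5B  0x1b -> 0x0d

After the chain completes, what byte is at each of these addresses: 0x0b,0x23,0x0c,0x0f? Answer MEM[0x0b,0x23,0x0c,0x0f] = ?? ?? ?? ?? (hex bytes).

[0] 0x13->0x07 len=8 : e6 1b 0c f9 53 8e 72 ec
[1] 0x02->0x1d len=8 : a4 18 b4 55 1a e6 1b 0c
[2] 0x16->0x13 len=2 : f9 53
[3] 0x1b->0x0d len=5 : 9a 9d a4 18 b4
query mem[0x0b]=0x53, mem[0x23]=0x1b, mem[0x0c]=0x8e, mem[0x0f]=0xa4

MEM[0x0b,0x23,0x0c,0x0f] = 53 1b 8e a4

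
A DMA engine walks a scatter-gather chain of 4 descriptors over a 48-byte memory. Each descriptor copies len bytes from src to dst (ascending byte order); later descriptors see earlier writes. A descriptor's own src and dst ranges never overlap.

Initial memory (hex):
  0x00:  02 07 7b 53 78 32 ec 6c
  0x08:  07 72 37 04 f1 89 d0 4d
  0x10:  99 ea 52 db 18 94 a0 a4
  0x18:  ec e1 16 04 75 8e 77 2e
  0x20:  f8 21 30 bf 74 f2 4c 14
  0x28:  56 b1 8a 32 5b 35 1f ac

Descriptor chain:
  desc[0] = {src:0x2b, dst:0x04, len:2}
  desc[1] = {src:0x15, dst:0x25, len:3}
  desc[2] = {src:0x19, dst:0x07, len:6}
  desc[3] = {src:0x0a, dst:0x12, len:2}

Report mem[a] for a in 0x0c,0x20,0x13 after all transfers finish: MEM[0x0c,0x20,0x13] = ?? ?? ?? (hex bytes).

[0] 0x2b->0x04 len=2 : 32 5b
[1] 0x15->0x25 len=3 : 94 a0 a4
[2] 0x19->0x07 len=6 : e1 16 04 75 8e 77
[3] 0x0a->0x12 len=2 : 75 8e
query mem[0x0c]=0x77, mem[0x20]=0xf8, mem[0x13]=0x8e

MEM[0x0c,0x20,0x13] = 77 f8 8e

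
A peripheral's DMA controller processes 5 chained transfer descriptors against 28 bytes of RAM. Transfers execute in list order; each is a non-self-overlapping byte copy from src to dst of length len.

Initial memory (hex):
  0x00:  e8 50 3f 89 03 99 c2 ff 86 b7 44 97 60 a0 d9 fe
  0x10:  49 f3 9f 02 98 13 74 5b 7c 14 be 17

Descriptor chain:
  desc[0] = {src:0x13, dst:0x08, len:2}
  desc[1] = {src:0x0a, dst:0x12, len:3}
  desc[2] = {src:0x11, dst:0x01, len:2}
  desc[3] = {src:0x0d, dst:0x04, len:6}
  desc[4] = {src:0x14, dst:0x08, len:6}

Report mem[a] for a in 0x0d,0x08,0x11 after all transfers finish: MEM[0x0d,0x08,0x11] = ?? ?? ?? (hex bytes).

#0 dst[0x08+2] := {0x02,0x98}
#1 dst[0x12+3] := {0x44,0x97,0x60}
#2 dst[0x01+2] := {0xf3,0x44}
#3 dst[0x04+6] := {0xa0,0xd9,0xfe,0x49,0xf3,0x44}
#4 dst[0x08+6] := {0x60,0x13,0x74,0x5b,0x7c,0x14}
query mem[0x0d]=0x14, mem[0x08]=0x60, mem[0x11]=0xf3

MEM[0x0d,0x08,0x11] = 14 60 f3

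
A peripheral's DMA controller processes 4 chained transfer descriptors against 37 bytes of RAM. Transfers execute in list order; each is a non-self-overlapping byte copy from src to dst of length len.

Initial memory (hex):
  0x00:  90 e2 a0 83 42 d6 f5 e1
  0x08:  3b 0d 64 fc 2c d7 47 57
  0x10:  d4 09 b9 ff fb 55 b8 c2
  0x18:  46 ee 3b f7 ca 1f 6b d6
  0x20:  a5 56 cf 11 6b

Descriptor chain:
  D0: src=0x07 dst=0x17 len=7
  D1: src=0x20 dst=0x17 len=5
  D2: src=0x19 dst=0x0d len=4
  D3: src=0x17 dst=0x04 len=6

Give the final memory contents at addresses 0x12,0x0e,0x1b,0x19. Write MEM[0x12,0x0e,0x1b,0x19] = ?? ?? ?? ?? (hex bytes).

#0 dst[0x17+7] := {0xe1,0x3b,0x0d,0x64,0xfc,0x2c,0xd7}
#1 dst[0x17+5] := {0xa5,0x56,0xcf,0x11,0x6b}
#2 dst[0x0d+4] := {0xcf,0x11,0x6b,0x2c}
#3 dst[0x04+6] := {0xa5,0x56,0xcf,0x11,0x6b,0x2c}
query mem[0x12]=0xb9, mem[0x0e]=0x11, mem[0x1b]=0x6b, mem[0x19]=0xcf

MEM[0x12,0x0e,0x1b,0x19] = b9 11 6b cf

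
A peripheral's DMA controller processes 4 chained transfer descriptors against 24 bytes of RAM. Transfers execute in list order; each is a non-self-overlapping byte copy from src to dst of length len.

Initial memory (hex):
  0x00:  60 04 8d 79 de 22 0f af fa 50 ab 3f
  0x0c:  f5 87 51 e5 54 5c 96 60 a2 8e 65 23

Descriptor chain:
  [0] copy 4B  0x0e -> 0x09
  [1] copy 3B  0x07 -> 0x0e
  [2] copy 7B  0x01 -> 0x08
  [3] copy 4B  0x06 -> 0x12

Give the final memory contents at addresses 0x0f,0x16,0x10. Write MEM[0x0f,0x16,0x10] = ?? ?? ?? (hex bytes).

#0 dst[0x09+4] := {0x51,0xe5,0x54,0x5c}
#1 dst[0x0e+3] := {0xaf,0xfa,0x51}
#2 dst[0x08+7] := {0x04,0x8d,0x79,0xde,0x22,0x0f,0xaf}
#3 dst[0x12+4] := {0x0f,0xaf,0x04,0x8d}
query mem[0x0f]=0xfa, mem[0x16]=0x65, mem[0x10]=0x51

MEM[0x0f,0x16,0x10] = fa 65 51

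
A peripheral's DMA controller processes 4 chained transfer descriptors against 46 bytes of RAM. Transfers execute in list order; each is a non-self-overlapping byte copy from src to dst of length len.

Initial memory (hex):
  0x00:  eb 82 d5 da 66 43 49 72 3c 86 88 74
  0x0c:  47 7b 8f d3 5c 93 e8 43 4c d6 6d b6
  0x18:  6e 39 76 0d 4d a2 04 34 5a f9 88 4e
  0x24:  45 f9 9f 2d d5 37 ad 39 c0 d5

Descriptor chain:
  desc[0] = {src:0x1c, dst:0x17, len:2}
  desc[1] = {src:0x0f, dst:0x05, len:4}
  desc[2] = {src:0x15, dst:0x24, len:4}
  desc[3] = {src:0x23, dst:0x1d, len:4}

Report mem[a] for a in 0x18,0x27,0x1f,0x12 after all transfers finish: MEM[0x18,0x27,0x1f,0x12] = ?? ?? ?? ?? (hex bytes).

MEM[0x18,0x27,0x1f,0x12] = a2 a2 6d e8

  after D0: wrote 2B at 0x17 = 4da2
  after D1: wrote 4B at 0x05 = d35c93e8
  after D2: wrote 4B at 0x24 = d66d4da2
  after D3: wrote 4B at 0x1d = 4ed66d4d
query mem[0x18]=0xa2, mem[0x27]=0xa2, mem[0x1f]=0x6d, mem[0x12]=0xe8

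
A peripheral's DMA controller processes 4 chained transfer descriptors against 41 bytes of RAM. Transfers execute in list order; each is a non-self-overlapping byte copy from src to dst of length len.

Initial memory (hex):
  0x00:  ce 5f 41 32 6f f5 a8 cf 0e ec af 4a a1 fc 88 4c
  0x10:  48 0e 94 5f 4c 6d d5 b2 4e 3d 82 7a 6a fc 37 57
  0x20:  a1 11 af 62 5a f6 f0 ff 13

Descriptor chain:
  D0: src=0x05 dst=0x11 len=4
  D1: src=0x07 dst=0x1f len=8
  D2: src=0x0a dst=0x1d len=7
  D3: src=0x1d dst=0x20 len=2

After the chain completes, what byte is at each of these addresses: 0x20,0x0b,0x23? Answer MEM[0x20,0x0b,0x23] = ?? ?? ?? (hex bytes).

MEM[0x20,0x0b,0x23] = af 4a 48

D0: mem[0x11..0x14] <- [f5 a8 cf 0e]
D1: mem[0x1f..0x26] <- [cf 0e ec af 4a a1 fc 88]
D2: mem[0x1d..0x23] <- [af 4a a1 fc 88 4c 48]
D3: mem[0x20..0x21] <- [af 4a]
query mem[0x20]=0xaf, mem[0x0b]=0x4a, mem[0x23]=0x48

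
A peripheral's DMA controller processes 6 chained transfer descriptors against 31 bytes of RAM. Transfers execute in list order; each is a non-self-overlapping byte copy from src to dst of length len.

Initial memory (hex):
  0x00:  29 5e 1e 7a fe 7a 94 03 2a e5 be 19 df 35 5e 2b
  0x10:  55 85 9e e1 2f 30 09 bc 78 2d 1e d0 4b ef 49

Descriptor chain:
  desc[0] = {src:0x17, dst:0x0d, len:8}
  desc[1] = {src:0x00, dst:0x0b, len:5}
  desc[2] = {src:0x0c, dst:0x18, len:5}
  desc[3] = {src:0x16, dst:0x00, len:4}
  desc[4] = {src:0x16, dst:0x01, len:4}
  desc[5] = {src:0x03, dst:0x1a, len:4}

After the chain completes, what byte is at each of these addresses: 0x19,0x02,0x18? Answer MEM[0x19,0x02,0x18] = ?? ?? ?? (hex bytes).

D0: mem[0x0d..0x14] <- [bc 78 2d 1e d0 4b ef 49]
D1: mem[0x0b..0x0f] <- [29 5e 1e 7a fe]
D2: mem[0x18..0x1c] <- [5e 1e 7a fe 1e]
D3: mem[0x00..0x03] <- [09 bc 5e 1e]
D4: mem[0x01..0x04] <- [09 bc 5e 1e]
D5: mem[0x1a..0x1d] <- [5e 1e 7a 94]
query mem[0x19]=0x1e, mem[0x02]=0xbc, mem[0x18]=0x5e

MEM[0x19,0x02,0x18] = 1e bc 5e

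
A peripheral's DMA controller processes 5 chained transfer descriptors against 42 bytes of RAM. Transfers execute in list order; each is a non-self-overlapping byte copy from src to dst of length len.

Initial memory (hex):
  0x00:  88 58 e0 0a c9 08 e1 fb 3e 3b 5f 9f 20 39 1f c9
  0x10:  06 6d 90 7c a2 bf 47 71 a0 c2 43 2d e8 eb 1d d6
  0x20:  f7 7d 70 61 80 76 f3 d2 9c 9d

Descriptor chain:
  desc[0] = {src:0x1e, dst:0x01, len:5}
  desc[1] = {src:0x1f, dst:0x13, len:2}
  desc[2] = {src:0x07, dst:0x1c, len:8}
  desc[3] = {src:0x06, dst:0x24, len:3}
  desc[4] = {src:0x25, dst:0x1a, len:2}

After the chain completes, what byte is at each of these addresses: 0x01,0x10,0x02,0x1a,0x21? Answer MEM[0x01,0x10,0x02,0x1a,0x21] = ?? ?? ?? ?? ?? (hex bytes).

MEM[0x01,0x10,0x02,0x1a,0x21] = 1d 06 d6 fb 20

D0: mem[0x01..0x05] <- [1d d6 f7 7d 70]
D1: mem[0x13..0x14] <- [d6 f7]
D2: mem[0x1c..0x23] <- [fb 3e 3b 5f 9f 20 39 1f]
D3: mem[0x24..0x26] <- [e1 fb 3e]
D4: mem[0x1a..0x1b] <- [fb 3e]
query mem[0x01]=0x1d, mem[0x10]=0x06, mem[0x02]=0xd6, mem[0x1a]=0xfb, mem[0x21]=0x20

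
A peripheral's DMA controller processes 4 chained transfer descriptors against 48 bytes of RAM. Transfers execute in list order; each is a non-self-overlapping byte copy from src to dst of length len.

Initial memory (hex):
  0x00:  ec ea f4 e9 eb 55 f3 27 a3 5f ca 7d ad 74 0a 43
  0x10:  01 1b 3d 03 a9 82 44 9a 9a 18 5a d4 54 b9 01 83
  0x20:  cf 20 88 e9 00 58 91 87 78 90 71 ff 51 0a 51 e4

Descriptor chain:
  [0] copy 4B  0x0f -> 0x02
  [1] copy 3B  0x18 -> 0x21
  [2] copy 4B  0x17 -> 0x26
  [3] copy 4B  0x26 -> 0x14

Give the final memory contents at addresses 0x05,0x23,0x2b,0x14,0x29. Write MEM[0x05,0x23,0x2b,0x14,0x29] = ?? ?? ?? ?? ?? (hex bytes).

D0: mem[0x02..0x05] <- [43 01 1b 3d]
D1: mem[0x21..0x23] <- [9a 18 5a]
D2: mem[0x26..0x29] <- [9a 9a 18 5a]
D3: mem[0x14..0x17] <- [9a 9a 18 5a]
query mem[0x05]=0x3d, mem[0x23]=0x5a, mem[0x2b]=0xff, mem[0x14]=0x9a, mem[0x29]=0x5a

MEM[0x05,0x23,0x2b,0x14,0x29] = 3d 5a ff 9a 5a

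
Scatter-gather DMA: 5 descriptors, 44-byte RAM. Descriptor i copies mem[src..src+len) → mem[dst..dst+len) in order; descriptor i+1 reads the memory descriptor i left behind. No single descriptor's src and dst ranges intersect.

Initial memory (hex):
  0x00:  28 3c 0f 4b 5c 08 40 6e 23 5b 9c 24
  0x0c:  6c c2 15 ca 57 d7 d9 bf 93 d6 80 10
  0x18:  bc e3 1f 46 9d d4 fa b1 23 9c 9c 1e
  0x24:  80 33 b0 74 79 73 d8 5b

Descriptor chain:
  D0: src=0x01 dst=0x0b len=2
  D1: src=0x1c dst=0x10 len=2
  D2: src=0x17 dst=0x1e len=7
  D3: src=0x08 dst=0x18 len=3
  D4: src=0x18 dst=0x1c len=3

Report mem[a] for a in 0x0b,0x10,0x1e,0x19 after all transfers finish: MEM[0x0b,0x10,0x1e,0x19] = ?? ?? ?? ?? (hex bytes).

MEM[0x0b,0x10,0x1e,0x19] = 3c 9d 9c 5b

[0] 0x01->0x0b len=2 : 3c 0f
[1] 0x1c->0x10 len=2 : 9d d4
[2] 0x17->0x1e len=7 : 10 bc e3 1f 46 9d d4
[3] 0x08->0x18 len=3 : 23 5b 9c
[4] 0x18->0x1c len=3 : 23 5b 9c
query mem[0x0b]=0x3c, mem[0x10]=0x9d, mem[0x1e]=0x9c, mem[0x19]=0x5b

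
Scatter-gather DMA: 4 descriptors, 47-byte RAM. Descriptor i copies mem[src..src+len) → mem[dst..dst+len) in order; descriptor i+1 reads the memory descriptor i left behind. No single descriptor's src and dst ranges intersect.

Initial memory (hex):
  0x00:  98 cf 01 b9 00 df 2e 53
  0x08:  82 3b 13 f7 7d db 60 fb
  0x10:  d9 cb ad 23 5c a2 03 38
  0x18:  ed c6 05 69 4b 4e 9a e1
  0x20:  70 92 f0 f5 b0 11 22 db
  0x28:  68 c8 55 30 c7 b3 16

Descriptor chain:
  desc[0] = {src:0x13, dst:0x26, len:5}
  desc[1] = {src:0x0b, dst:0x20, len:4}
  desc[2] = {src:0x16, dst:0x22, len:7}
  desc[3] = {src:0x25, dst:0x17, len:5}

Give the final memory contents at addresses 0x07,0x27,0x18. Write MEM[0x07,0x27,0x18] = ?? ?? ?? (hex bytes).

MEM[0x07,0x27,0x18] = 53 69 05

  after D0: wrote 5B at 0x26 = 235ca20338
  after D1: wrote 4B at 0x20 = f77ddb60
  after D2: wrote 7B at 0x22 = 0338edc605694b
  after D3: wrote 5B at 0x17 = c605694b03
query mem[0x07]=0x53, mem[0x27]=0x69, mem[0x18]=0x05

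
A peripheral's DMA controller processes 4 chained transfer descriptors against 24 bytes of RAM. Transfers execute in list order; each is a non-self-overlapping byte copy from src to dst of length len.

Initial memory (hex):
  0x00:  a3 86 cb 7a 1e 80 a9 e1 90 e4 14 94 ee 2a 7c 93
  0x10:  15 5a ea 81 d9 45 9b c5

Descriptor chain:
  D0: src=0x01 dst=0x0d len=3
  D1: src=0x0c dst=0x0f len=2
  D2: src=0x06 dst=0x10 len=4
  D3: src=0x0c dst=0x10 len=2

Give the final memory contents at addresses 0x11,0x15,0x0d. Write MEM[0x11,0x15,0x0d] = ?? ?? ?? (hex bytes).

MEM[0x11,0x15,0x0d] = 86 45 86

D0: mem[0x0d..0x0f] <- [86 cb 7a]
D1: mem[0x0f..0x10] <- [ee 86]
D2: mem[0x10..0x13] <- [a9 e1 90 e4]
D3: mem[0x10..0x11] <- [ee 86]
query mem[0x11]=0x86, mem[0x15]=0x45, mem[0x0d]=0x86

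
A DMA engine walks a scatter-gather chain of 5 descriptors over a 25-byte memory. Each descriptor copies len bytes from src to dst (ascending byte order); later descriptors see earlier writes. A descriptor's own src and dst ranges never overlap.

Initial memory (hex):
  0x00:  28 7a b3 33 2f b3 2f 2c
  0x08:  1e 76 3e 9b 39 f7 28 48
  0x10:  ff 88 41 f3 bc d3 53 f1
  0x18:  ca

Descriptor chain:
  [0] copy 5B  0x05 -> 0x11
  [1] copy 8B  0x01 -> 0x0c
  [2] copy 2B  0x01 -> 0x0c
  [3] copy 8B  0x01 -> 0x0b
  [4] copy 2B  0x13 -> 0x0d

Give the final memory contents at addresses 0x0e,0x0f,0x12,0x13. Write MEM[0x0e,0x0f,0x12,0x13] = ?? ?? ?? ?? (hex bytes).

D0: mem[0x11..0x15] <- [b3 2f 2c 1e 76]
D1: mem[0x0c..0x13] <- [7a b3 33 2f b3 2f 2c 1e]
D2: mem[0x0c..0x0d] <- [7a b3]
D3: mem[0x0b..0x12] <- [7a b3 33 2f b3 2f 2c 1e]
D4: mem[0x0d..0x0e] <- [1e 1e]
query mem[0x0e]=0x1e, mem[0x0f]=0xb3, mem[0x12]=0x1e, mem[0x13]=0x1e

MEM[0x0e,0x0f,0x12,0x13] = 1e b3 1e 1e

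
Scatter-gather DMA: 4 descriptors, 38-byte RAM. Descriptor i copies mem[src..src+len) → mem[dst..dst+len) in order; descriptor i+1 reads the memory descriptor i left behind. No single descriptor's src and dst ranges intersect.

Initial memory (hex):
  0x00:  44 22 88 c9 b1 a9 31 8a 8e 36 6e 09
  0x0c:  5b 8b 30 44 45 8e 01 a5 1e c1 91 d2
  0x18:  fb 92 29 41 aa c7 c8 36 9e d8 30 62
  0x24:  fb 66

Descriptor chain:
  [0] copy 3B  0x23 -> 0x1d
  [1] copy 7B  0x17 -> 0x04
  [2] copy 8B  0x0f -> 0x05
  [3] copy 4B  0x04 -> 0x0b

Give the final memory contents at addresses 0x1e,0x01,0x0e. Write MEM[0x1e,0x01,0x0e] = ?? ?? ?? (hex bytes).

MEM[0x1e,0x01,0x0e] = fb 22 8e

D0: mem[0x1d..0x1f] <- [62 fb 66]
D1: mem[0x04..0x0a] <- [d2 fb 92 29 41 aa 62]
D2: mem[0x05..0x0c] <- [44 45 8e 01 a5 1e c1 91]
D3: mem[0x0b..0x0e] <- [d2 44 45 8e]
query mem[0x1e]=0xfb, mem[0x01]=0x22, mem[0x0e]=0x8e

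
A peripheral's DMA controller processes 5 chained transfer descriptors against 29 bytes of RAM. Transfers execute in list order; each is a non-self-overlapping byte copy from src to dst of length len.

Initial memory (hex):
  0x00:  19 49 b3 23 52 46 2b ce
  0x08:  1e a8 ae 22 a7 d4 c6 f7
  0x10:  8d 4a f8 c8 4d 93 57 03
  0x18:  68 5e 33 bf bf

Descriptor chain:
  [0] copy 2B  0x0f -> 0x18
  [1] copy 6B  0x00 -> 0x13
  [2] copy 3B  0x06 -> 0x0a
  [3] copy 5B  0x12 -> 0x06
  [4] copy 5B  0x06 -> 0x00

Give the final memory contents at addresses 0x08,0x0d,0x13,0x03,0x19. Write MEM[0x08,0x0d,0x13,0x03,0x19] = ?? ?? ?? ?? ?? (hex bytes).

[0] 0x0f->0x18 len=2 : f7 8d
[1] 0x00->0x13 len=6 : 19 49 b3 23 52 46
[2] 0x06->0x0a len=3 : 2b ce 1e
[3] 0x12->0x06 len=5 : f8 19 49 b3 23
[4] 0x06->0x00 len=5 : f8 19 49 b3 23
query mem[0x08]=0x49, mem[0x0d]=0xd4, mem[0x13]=0x19, mem[0x03]=0xb3, mem[0x19]=0x8d

MEM[0x08,0x0d,0x13,0x03,0x19] = 49 d4 19 b3 8d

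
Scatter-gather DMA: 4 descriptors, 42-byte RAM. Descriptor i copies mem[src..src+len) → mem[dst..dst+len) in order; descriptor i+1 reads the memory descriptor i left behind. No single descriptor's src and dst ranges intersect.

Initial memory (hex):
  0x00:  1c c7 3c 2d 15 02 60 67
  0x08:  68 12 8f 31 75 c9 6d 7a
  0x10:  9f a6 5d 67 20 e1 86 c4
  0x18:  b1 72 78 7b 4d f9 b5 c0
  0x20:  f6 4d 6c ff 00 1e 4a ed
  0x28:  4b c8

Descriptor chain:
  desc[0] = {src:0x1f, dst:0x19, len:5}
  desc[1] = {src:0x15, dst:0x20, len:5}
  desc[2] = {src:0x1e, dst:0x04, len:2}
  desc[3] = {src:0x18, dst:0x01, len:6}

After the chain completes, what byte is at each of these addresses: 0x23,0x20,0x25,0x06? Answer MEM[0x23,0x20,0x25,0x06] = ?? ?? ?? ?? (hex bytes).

D0: mem[0x19..0x1d] <- [c0 f6 4d 6c ff]
D1: mem[0x20..0x24] <- [e1 86 c4 b1 c0]
D2: mem[0x04..0x05] <- [b5 c0]
D3: mem[0x01..0x06] <- [b1 c0 f6 4d 6c ff]
query mem[0x23]=0xb1, mem[0x20]=0xe1, mem[0x25]=0x1e, mem[0x06]=0xff

MEM[0x23,0x20,0x25,0x06] = b1 e1 1e ff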